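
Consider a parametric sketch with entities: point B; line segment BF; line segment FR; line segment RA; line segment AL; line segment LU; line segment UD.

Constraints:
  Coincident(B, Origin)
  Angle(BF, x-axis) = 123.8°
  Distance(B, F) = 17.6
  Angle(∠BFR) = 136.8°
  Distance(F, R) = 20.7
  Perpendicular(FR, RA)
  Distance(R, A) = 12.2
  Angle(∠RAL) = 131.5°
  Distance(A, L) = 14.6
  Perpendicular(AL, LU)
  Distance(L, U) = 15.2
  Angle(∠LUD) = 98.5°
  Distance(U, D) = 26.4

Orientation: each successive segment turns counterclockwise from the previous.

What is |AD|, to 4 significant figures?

22.30

AL ⟂ LU, so LU runs at 35.50°; with |LU| = 15.2, U = (-11.85, 4.335). ∠LUD = 98.5° gives UD at 117.0° from the x-axis; with |UD| = 26.4, D = (-23.84, 27.86). Then |AD| = |D − A| = 22.30.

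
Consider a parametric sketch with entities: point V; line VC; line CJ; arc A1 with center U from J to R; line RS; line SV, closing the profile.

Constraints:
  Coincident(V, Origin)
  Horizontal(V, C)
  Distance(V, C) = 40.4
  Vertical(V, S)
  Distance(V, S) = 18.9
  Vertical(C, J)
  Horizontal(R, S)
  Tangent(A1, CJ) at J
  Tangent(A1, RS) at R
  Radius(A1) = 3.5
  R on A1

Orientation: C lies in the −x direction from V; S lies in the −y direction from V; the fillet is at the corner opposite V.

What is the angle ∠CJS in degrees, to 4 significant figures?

94.95°

V is at the origin; V and C share the same y with |VC| = 40.4 and C on the −x side, so C = (-40.40, 0.000). VS is vertical with |VS| = 18.9 and S on the −y side, so S = (0.000, -18.90). The virtual corner opposite V is at (-40.40, -18.90). Tangency of A1 to CJ means the radius UJ is perpendicular to CJ and A1 meets RS tangentially, so UR is at right angles to RS, with radius 3.5, so the center U sits 3.5 in from both sides at U = (-36.90, -15.40). That places the tangent points at J = (-40.40, -15.40) on CJ and R = (-36.90, -18.90) on RS. Then cos ∠CJS = JC·JS / (|JC||JS|), giving 94.95°.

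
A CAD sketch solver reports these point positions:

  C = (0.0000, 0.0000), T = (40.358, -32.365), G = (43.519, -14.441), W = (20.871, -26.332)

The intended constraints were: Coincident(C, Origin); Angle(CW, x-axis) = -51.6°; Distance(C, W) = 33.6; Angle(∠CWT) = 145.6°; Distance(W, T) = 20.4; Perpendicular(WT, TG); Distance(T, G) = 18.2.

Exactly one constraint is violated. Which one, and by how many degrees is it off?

Perpendicular(WT, TG) — off by 7.20°.

C = (0.00, 0.00) ✓; CW at -51.60° ✓; |CW| = 33.60 ✓; ∠CWT = 145.6° ✓; |WT| = 20.40 ✓; ∠(WT, TG) = 97.20° ✗; |TG| = 18.20 ✓.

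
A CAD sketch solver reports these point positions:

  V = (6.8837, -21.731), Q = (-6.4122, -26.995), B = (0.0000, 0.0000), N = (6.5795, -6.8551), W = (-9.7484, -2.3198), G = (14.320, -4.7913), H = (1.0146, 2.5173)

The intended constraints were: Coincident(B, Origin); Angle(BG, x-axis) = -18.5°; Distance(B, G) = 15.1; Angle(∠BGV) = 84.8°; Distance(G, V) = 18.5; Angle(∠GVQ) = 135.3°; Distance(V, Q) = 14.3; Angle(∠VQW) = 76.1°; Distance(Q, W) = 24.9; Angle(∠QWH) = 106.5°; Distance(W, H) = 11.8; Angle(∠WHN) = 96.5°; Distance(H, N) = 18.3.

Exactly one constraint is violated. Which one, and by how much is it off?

Distance(H, N) = 18.3 — off by 7.40.

B = (0.00, 0.00) ✓; BG at -18.50° ✓; |BG| = 15.10 ✓; ∠BGV = 84.80° ✓; |GV| = 18.50 ✓; ∠GVQ = 135.3° ✓; |VQ| = 14.30 ✓; ∠VQW = 76.10° ✓; |QW| = 24.90 ✓; ∠QWH = 106.5° ✓; |WH| = 11.80 ✓; ∠WHN = 96.50° ✓; |HN| = 10.90 ✗.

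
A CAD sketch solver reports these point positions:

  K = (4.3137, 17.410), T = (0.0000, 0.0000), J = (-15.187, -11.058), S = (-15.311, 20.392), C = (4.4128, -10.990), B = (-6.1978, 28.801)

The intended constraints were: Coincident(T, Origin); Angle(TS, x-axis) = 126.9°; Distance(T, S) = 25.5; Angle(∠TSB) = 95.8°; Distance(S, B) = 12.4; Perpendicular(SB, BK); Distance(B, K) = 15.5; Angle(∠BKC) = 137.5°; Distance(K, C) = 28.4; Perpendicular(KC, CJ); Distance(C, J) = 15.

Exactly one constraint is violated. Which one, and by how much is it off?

Distance(C, J) = 15 — off by 4.60.

T = (0.00, 0.00) ✓; TS at 126.9° ✓; |TS| = 25.50 ✓; ∠TSB = 95.80° ✓; |SB| = 12.40 ✓; ∠(SB, BK) = 90.00° ✓; |BK| = 15.50 ✓; ∠BKC = 137.5° ✓; |KC| = 28.40 ✓; ∠(KC, CJ) = 90.00° ✓; |CJ| = 19.60 ✗.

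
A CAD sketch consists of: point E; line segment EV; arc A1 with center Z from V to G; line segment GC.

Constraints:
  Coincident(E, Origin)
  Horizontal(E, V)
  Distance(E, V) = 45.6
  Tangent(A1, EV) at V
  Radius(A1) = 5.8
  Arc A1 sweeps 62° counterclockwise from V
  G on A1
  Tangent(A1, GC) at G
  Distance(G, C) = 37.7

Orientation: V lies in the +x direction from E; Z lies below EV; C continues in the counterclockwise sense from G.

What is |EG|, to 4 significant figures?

40.60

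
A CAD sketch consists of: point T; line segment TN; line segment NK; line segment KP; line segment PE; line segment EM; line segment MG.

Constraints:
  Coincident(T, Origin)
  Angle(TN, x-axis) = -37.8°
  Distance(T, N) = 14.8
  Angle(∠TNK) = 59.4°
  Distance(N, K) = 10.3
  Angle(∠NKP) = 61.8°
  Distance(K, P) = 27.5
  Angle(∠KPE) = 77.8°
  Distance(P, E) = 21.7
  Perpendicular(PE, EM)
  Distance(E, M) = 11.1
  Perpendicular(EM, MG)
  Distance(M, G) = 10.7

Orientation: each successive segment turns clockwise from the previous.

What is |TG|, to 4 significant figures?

12.12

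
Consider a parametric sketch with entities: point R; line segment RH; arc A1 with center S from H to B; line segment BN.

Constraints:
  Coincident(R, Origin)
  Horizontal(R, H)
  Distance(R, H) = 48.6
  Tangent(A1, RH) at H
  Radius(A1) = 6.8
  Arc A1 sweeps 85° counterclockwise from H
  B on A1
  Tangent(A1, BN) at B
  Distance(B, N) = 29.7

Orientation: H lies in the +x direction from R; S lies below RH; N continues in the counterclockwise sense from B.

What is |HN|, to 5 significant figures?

36.999

On A1, H sits at bearing 90° from S; an 85° counterclockwise sweep puts B at bearing 175°, so B = S + 6.8·(cos 175°, sin 175°) = (41.826, -6.2073). Tangency of A1 to BN means the radius SB is perpendicular to BN, so BN runs along (−sin 175°, cos 175°); with |BN| = 29.7, N = (39.237, -35.794). Then |HN| = |N − H| = 36.999.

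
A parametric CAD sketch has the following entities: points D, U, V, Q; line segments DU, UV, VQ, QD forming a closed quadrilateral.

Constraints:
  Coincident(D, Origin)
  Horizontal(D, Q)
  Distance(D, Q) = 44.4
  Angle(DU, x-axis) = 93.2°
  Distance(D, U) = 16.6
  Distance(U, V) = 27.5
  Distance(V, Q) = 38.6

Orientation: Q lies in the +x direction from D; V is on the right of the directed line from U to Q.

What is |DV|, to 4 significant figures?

12.03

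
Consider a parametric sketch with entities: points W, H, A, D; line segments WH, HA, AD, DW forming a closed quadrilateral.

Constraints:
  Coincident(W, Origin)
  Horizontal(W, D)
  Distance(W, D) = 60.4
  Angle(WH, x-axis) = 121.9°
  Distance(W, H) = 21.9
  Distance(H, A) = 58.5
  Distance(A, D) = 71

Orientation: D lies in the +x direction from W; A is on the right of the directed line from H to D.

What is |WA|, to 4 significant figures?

38.59

W is at the origin; W and D share the same y with |WD| = 60.4 and D in +x, so D = (60.4, 0). WH runs at 121.9° with |WH| = 21.9, so H = (-11.57, 18.59). A is determined by |HA| = 58.5 and |AD| = 71.0 together: it lies at the intersection of circle(H, 58.5) and circle(D, 71.0). With |HD| = 74.34, the foot of the radical line on HD is 26.28 from H and the perpendicular offset is √(58.5² − 26.28²) = 52.27. Taking the right-of-HD solution: A = (0.7992, -38.58).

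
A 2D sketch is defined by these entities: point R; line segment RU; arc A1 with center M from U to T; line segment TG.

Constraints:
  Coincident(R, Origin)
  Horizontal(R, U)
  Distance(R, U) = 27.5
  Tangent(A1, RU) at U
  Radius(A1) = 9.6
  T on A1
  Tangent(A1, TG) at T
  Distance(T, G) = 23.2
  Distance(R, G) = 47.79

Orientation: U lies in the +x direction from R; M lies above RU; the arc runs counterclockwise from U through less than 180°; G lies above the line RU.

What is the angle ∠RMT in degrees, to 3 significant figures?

169°

R is at the origin; R and U share the same y with |RU| = 27.5 and U on the +x side, so U = (27.5, 0.00). Tangency of A1 to RU means the radius MU is perpendicular to RU, so M = U + (0, 9.6) = (27.5, 9.60). Since MT ⟂ TG (tangency), |MG| = √(9.6² + 23.2²) = 25.1 regardless of where T sits on A1. So G lies on both circle(R, 47.79) and circle(M, 25.1); the above-RU intersection is G = (33.6, 33.9). T is the foot of the tangent from G: T = (37.0, 11.0).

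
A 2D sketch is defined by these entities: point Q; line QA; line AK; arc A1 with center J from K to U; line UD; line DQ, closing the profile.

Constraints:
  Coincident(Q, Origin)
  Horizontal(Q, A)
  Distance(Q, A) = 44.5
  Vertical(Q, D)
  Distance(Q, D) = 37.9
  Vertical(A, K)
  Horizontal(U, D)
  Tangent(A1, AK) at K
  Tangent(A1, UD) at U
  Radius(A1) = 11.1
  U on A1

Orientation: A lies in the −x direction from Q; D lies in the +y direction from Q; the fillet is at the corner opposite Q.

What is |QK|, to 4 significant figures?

51.95

Q is at the origin; Q and A share the same y with |QA| = 44.5 and A on the −x side, so A = (-44.50, 0.000). Q and D share the same x with |QD| = 37.9 and D on the +y side, so D = (0.000, 37.90). The virtual corner opposite Q is at (-44.50, 37.90). Since A1 is tangent to AK there, JK ⟂ AK and A1 meets UD tangentially, so JU is at right angles to UD, with radius 11.1, so the center J sits 11.1 in from both sides at J = (-33.40, 26.80). That places the tangent points at K = (-44.50, 26.80) on AK and U = (-33.40, 37.90) on UD. Then |QK| = |K − Q| = 51.95.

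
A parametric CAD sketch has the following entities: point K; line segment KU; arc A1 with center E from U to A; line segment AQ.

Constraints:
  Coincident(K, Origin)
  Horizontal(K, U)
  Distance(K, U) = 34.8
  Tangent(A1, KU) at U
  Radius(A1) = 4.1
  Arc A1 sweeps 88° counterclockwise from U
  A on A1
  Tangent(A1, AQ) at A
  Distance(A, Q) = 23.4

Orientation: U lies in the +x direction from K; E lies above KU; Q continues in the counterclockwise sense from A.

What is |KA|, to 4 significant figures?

39.10

K is at the origin; KU is horizontal with |KU| = 34.8 and U on the +x side, so U = (34.80, 0.000). Since A1 is tangent to KU there, EU ⟂ KU, so E = U + (0, 4.1) = (34.80, 4.100). On A1, U sits at bearing -90° from E; an 88° counterclockwise sweep puts A at bearing -2°, so A = E + 4.1·(cos -2°, sin -2°) = (38.90, 3.957). Then |KA| = |A − K| = 39.10.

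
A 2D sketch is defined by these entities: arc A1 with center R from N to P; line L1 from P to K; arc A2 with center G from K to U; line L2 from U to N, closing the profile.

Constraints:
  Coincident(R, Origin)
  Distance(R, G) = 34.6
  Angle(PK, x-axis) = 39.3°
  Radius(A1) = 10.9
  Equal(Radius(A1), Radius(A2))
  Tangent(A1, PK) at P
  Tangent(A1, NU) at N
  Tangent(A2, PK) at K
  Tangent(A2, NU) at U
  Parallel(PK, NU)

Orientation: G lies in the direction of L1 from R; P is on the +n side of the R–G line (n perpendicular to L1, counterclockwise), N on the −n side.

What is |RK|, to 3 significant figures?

36.3

Tangency of A1 to both parallel lines with radius 10.9 puts P and N at R ± 10.9·n: P = (-6.90, 8.43), N = (6.90, -8.43). Equal radii place K and U the same way about G: K = G + 10.9·n = (19.9, 30.3), U = G − 10.9·n = (33.7, 13.5). Then |RK| = |K − R| = 36.3.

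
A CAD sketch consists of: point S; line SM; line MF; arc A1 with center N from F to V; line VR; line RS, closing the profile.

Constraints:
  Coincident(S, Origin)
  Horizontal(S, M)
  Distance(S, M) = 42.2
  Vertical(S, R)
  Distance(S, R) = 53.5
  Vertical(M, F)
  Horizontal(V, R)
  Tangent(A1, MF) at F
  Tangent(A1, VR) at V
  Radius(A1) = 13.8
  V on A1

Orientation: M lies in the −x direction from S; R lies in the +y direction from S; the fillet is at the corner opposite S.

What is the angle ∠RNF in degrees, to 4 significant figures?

154.1°

S is at the origin; S and M share the same y with |SM| = 42.2 and M on the −x side, so M = (-42.20, 0.000). SR is vertical with |SR| = 53.5 and R on the +y side, so R = (0.000, 53.50). The virtual corner opposite S is at (-42.20, 53.50). The tangent condition forces NF to be normal to MF and tangency of A1 to VR means the radius NV is perpendicular to VR, with radius 13.8, so the center N sits 13.8 in from both sides at N = (-28.40, 39.70). That places the tangent points at F = (-42.20, 39.70) on MF and V = (-28.40, 53.50) on VR. Then cos ∠RNF = NR·NF / (|NR||NF|), giving 154.1°.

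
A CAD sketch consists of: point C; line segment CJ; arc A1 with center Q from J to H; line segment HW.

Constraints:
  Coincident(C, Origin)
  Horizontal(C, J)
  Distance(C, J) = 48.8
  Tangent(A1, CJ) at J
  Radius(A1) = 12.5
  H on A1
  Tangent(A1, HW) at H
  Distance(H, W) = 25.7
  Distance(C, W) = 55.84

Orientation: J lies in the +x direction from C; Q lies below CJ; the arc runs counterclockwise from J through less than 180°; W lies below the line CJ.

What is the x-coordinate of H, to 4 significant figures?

36.39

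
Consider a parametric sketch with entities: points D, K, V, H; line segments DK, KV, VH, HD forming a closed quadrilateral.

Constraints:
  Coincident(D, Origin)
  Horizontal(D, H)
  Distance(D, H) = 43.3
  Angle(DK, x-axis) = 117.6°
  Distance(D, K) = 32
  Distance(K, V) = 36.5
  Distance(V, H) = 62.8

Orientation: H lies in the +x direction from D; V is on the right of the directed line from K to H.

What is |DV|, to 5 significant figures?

20.578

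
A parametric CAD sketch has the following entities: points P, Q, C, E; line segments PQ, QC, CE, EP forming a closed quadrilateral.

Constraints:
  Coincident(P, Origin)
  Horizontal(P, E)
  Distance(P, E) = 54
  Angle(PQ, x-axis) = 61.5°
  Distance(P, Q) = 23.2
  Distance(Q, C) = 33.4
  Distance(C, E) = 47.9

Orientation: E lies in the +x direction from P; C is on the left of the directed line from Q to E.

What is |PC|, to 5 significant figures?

56.013

Checks: P = (0.00, 0.00) ✓; |QC| = 33.40 ✓; |CE| = 47.90 ✓.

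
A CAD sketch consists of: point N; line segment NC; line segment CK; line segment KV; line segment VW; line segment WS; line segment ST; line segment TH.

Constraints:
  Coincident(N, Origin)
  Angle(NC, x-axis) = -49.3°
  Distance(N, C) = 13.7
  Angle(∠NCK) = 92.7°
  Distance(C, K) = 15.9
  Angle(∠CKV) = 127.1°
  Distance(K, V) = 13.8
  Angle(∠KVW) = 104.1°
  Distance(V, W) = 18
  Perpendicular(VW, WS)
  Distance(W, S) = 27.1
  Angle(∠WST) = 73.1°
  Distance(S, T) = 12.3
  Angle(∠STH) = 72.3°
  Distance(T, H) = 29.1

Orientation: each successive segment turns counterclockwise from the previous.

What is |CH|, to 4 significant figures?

30.78

N is at the origin; NC runs at -49.3° with length 13.7, so C = (8.934, -10.39). ∠NCK = 92.7° gives CK at 38.00° from the x-axis; with |CK| = 15.9, K = (21.46, -0.5974). ∠CKV = 127.1° gives KV at 90.90° from the x-axis; with |KV| = 13.8, V = (21.25, 13.20). ∠KVW = 104.1° gives VW at 166.8° from the x-axis; with |VW| = 18.0, W = (3.722, 17.31). VW is perpendicular to WS, so WS runs at -103.2°; with |WS| = 27.1, S = (-2.466, -9.073). ∠WST = 73.1° gives ST at 3.700° from the x-axis; with |ST| = 12.3, T = (9.808, -8.279). ∠STH = 72.3° gives TH at 111.4° from the x-axis; with |TH| = 29.1, H = (-0.8099, 18.81). Then |CH| = |H − C| = 30.78.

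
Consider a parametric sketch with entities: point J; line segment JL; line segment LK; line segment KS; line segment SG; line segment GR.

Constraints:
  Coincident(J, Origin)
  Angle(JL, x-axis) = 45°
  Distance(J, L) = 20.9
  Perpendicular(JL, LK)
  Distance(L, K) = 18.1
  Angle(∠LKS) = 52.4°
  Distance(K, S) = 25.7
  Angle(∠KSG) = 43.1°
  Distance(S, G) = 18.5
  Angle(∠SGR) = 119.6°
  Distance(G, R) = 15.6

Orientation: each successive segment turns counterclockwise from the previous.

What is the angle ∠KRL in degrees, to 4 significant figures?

96.10°

J is at the origin; JL runs at 45.0° with length 20.9, so L = (14.78, 14.78). JL ⟂ LK, so LK runs at 135.0°; with |LK| = 18.1, K = (1.980, 27.58). ∠LKS = 52.4° gives KS at -97.40° from the x-axis; with |KS| = 25.7, S = (-1.330, 2.091). ∠KSG = 43.1° gives SG at 39.50° from the x-axis; with |SG| = 18.5, G = (12.94, 13.86). ∠SGR = 119.6° gives GR at 99.90° from the x-axis; with |GR| = 15.6, R = (10.26, 29.23). Then cos ∠KRL = RK·RL / (|RK||RL|), giving 96.10°.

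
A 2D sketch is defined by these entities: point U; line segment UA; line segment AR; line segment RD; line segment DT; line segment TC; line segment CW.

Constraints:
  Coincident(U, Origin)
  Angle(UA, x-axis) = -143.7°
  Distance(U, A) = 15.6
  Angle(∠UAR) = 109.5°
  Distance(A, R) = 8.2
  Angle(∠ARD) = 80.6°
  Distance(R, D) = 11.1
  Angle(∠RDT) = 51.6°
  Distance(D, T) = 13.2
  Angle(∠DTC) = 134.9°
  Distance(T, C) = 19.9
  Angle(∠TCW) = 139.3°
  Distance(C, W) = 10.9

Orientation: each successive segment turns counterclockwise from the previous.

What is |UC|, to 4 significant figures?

33.62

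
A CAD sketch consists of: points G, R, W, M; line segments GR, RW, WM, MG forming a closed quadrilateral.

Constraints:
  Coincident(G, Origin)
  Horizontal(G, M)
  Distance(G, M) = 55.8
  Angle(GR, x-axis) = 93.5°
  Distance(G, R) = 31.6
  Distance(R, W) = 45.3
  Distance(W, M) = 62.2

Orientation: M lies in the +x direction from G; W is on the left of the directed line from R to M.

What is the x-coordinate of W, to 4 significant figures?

34.52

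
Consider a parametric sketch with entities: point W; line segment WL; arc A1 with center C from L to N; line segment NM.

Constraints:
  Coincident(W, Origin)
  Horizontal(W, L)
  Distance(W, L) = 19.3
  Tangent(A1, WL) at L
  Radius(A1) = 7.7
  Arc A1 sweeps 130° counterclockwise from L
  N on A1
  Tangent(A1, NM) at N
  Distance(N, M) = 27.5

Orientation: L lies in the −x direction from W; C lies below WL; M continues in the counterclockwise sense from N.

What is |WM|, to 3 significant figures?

34.5

W is at the origin; W and L share the same y with |WL| = 19.3 and L on the −x side, so L = (-19.3, 0.00). Since A1 is tangent to WL there, CL ⟂ WL, so C = L + (0, -7.7) = (-19.3, -7.70). On A1, L sits at bearing 90° from C; a 130° counterclockwise sweep puts N at bearing 220°, so N = C + 7.7·(cos 220°, sin 220°) = (-25.2, -12.6). A1 meets NM tangentially, so CN is at right angles to NM, so NM runs along (−sin 220°, cos 220°); with |NM| = 27.5, M = (-7.52, -33.7). Then |WM| = |M − W| = 34.5.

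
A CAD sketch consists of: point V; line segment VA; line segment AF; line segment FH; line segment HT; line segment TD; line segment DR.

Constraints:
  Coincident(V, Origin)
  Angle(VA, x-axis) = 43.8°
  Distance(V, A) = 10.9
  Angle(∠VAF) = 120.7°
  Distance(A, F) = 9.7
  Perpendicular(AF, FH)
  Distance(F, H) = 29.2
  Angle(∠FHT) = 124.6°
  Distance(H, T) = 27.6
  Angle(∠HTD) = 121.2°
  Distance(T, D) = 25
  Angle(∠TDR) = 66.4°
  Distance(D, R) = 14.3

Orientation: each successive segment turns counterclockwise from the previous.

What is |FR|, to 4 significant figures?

42.96

V is at the origin; VA runs at 43.8° with length 10.9, so A = (7.867, 7.544). ∠VAF = 120.7° gives AF at 103.1° from the x-axis; with |AF| = 9.7, F = (5.669, 16.99). The perpendicularity gives FH at right angles to AF, so FH runs at -166.9°; with |FH| = 29.2, H = (-22.77, 10.37). ∠FHT = 124.6° gives HT at -111.5° from the x-axis; with |HT| = 27.6, T = (-32.89, -15.31). ∠HTD = 121.2° gives TD at -52.70° from the x-axis; with |TD| = 25.0, D = (-17.74, -35.19). ∠TDR = 66.4° gives DR at 60.90° from the x-axis; with |DR| = 14.3, R = (-10.78, -22.70). Then |FR| = |R − F| = 42.96.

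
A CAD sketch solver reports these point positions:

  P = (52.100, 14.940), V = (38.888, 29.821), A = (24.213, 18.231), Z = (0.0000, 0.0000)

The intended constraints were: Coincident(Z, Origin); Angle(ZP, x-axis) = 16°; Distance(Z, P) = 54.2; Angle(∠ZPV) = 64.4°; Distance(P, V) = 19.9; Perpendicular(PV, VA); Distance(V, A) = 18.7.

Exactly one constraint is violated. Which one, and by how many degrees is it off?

Perpendicular(PV, VA) — off by 3.30°.

Z = (0.00, 0.00) ✓; ZP at 16.00° ✓; |ZP| = 54.20 ✓; ∠ZPV = 64.40° ✓; |PV| = 19.90 ✓; ∠(PV, VA) = 86.70° ✗; |VA| = 18.70 ✓.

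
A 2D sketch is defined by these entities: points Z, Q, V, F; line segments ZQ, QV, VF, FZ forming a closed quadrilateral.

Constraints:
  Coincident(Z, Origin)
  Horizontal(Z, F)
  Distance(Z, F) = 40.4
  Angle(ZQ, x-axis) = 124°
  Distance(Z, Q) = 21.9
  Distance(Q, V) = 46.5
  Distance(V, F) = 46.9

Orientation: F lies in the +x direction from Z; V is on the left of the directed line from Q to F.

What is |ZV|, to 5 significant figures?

51.641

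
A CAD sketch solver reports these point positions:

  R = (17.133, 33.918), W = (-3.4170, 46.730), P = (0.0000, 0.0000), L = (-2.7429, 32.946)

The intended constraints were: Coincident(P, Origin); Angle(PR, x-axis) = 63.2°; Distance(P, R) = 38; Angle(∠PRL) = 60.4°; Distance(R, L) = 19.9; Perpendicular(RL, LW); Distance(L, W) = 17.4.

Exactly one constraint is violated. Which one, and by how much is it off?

Distance(L, W) = 17.4 — off by 3.60.

P = (0.00, 0.00) ✓; PR at 63.20° ✓; |PR| = 38.00 ✓; ∠PRL = 60.40° ✓; |RL| = 19.90 ✓; ∠(RL, LW) = 90.00° ✓; |LW| = 13.80 ✗.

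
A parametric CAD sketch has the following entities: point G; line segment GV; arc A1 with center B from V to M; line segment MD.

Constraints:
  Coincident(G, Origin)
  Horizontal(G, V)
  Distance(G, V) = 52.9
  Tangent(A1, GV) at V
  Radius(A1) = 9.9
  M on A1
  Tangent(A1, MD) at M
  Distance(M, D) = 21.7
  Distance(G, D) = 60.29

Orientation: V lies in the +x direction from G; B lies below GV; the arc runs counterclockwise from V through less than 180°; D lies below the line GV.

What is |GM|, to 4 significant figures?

45.35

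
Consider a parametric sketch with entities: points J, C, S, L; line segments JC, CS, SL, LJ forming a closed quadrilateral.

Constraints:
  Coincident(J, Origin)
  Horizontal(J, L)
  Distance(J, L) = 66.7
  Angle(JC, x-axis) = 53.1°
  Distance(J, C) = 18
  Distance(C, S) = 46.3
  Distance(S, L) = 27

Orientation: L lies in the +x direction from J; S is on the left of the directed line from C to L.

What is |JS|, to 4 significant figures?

61.17

Checks: |CS| = 46.30 ✓; |SL| = 27.00 ✓.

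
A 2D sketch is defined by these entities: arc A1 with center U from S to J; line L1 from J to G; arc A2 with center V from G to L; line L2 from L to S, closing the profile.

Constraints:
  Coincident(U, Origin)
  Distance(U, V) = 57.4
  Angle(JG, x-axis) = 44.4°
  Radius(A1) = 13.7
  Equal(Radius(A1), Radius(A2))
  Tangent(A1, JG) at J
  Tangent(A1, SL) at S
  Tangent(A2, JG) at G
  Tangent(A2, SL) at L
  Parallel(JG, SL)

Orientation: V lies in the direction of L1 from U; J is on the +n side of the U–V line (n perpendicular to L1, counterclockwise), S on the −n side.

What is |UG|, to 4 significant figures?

59.01

Tangency of A1 to both parallel lines with radius 13.7 puts J and S at U ± 13.7·n: J = (-9.585, 9.788), S = (9.585, -9.788). Equal radii place G and L the same way about V: G = V + 13.7·n = (31.43, 49.95), L = V − 13.7·n = (50.60, 30.37). Then |UG| = |G − U| = 59.01.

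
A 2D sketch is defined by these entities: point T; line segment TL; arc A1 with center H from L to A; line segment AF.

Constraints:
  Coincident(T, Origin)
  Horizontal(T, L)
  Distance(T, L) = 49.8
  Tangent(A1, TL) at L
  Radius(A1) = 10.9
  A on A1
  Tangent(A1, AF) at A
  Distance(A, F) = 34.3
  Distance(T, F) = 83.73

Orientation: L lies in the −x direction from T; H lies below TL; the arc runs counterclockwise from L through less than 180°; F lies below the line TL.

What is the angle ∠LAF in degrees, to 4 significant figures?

149.1°

Checks: ∠(HL, LT) = 90.00° ✓; |HL| = 10.90 ✓; |HA| = 10.90 ✓; ∠(HA, AF) = 90.00° ✓; |AF| = 34.30 ✓; |TF| = 83.73 ✓.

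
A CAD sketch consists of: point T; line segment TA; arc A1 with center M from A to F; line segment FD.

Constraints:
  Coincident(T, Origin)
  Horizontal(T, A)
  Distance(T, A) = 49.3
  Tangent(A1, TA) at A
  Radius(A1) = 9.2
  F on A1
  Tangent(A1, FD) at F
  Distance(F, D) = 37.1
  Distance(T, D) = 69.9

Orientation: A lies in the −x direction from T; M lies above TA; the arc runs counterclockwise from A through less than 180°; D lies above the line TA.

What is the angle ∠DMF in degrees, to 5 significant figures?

76.073°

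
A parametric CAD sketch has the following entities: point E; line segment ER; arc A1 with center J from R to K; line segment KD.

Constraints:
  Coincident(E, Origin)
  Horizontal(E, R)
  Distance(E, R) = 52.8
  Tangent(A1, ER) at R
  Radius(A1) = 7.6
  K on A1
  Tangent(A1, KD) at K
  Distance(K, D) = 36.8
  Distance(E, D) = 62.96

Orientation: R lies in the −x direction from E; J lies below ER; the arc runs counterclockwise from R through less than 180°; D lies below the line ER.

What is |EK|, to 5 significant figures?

60.690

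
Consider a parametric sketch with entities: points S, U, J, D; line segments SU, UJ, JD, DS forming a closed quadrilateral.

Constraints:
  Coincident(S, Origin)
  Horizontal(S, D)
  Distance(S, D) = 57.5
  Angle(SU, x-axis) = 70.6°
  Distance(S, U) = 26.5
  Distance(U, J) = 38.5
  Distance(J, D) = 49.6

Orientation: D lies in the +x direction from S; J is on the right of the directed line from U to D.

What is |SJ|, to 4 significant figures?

16.66

Checks: |UJ| = 38.50 ✓; |JD| = 49.60 ✓.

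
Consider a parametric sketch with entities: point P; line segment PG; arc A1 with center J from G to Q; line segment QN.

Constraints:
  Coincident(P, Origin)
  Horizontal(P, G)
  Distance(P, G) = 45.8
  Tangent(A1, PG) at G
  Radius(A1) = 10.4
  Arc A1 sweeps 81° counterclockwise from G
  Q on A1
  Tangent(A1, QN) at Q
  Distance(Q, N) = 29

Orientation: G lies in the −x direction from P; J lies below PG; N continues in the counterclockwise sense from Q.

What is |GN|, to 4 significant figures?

40.24

On A1, G sits at bearing 90° from J; an 81° counterclockwise sweep puts Q at bearing 171°, so Q = J + 10.4·(cos 171°, sin 171°) = (-56.07, -8.773). Since A1 is tangent to QN there, JQ ⟂ QN, so QN runs along (−sin 171°, cos 171°); with |QN| = 29.0, N = (-60.61, -37.42). Then |GN| = |N − G| = 40.24.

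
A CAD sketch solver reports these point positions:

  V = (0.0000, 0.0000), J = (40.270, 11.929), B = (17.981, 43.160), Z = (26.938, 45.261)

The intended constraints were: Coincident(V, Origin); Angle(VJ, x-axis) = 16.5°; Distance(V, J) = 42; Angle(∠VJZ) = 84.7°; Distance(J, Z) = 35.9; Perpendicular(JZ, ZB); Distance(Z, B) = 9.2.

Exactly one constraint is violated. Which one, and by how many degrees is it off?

Perpendicular(JZ, ZB) — off by 8.60°.

V = (0.00, 0.00) ✓; VJ at 16.50° ✓; |VJ| = 42.00 ✓; ∠VJZ = 84.70° ✓; |JZ| = 35.90 ✓; ∠(JZ, ZB) = 81.40° ✗; |ZB| = 9.200 ✓.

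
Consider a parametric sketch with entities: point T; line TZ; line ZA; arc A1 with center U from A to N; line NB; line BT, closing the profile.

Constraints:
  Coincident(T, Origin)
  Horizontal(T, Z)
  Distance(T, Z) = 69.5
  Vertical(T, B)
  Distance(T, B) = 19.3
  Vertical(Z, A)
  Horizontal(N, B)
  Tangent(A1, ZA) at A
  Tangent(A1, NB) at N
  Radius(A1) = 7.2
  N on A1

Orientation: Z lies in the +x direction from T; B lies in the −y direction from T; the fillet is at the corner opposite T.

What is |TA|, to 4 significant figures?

70.55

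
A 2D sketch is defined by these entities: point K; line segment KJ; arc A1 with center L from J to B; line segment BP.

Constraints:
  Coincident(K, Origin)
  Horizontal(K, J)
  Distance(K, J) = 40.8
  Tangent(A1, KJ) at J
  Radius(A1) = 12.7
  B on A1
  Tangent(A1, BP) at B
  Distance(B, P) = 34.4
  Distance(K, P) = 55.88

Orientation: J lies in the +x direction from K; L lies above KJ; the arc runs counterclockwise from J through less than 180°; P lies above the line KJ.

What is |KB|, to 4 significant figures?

54.77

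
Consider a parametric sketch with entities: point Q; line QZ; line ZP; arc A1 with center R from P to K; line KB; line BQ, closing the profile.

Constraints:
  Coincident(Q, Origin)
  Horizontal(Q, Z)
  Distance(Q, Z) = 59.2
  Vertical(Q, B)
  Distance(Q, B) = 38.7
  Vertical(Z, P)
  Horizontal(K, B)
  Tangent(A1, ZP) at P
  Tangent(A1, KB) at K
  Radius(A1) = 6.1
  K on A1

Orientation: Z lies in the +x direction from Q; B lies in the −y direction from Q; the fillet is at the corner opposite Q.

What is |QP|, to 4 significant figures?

67.58

The virtual corner opposite Q is at (59.20, -38.70). The tangent condition forces RP to be normal to ZP and A1 meets KB tangentially, so RK is at right angles to KB, with radius 6.1, so the center R sits 6.1 in from both sides at R = (53.10, -32.60). That places the tangent points at P = (59.20, -32.60) on ZP and K = (53.10, -38.70) on KB. Then |QP| = |P − Q| = 67.58.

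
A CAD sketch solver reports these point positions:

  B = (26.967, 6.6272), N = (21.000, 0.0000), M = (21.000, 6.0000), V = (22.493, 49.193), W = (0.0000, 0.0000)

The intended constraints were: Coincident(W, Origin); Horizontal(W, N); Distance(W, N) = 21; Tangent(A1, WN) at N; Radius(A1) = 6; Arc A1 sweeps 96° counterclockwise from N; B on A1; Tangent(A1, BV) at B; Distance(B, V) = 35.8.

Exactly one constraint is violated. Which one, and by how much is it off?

Distance(B, V) = 35.8 — off by 7.00.

W = (0.00, 0.00) ✓; W.y = 0.00, N.y = 0.00 ✓; |WN| = 21.00 ✓; ∠(MN, NW) = 90.00° ✓; |MN| = 6.000 ✓; bearing(M→B) − bearing(M→N) = 96.00° ✓; |MB| = 6.000 ✓; ∠(MB, BV) = 90.00° ✓; |BV| = 42.80 ✗.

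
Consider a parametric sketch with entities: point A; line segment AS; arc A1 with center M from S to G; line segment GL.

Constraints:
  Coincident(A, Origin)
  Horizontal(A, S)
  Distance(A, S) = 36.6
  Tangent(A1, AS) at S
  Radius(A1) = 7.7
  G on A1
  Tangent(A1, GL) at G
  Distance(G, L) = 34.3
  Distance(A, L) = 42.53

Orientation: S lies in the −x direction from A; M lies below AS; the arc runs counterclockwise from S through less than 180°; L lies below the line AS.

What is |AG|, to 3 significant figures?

44.2

Checks: |MG| = 7.700 ✓; ∠(MG, GL) = 90.00° ✓; |GL| = 34.30 ✓; |AL| = 42.53 ✓.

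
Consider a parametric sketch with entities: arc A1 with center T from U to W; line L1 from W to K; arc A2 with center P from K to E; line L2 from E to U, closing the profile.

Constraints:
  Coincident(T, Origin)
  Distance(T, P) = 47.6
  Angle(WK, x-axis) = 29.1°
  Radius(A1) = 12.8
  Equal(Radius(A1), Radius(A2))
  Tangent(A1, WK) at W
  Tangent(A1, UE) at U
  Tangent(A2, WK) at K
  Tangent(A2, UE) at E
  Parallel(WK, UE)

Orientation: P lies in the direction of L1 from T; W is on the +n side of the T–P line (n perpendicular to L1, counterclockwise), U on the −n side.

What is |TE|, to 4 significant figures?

49.29

The slot axis is L1's direction at 29.1°, so u = (cos 29.1°, sin 29.1°) = (0.8738, 0.4863) and n = (−sin 29.1°, cos 29.1°) = (-0.4863, 0.8738). T is at the origin and P lies 47.6 along u from T, so P = 47.6·u = (41.59, 23.15). Tangency of A1 to both parallel lines with radius 12.8 puts W and U at T ± 12.8·n: W = (-6.225, 11.18), U = (6.225, -11.18). Equal radii place K and E the same way about P: K = P + 12.8·n = (35.37, 34.33), E = P − 12.8·n = (47.82, 11.97). Then |TE| = |E − T| = 49.29.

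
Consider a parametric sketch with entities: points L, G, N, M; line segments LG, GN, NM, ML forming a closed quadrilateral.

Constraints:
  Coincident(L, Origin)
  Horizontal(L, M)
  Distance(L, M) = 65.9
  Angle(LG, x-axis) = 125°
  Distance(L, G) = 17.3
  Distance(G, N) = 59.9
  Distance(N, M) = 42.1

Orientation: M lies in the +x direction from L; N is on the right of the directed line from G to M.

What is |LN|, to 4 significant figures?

43.09

L is at the origin; LM is horizontal with |LM| = 65.9 and M in +x, so M = (65.9, 0). LG runs at 125.0° with |LG| = 17.3, so G = (-9.923, 14.17). N is determined by |GN| = 59.9 and |NM| = 42.1 together: it lies at the intersection of circle(G, 59.9) and circle(M, 42.1). With |GM| = 77.14, the foot of the radical line on GM is 50.34 from G and the perpendicular offset is √(59.9² − 50.34²) = 32.47. Taking the right-of-GM solution: N = (33.59, -26.99).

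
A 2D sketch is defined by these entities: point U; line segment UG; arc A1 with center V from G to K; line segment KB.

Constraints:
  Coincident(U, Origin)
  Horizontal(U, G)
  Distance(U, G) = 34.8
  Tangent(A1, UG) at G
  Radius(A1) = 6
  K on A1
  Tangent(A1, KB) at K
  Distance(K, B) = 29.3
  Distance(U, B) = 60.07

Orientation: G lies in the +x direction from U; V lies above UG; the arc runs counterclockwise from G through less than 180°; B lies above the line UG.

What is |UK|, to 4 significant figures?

40.51

U is at the origin; UG is horizontal with |UG| = 34.8 and G on the +x side, so G = (34.80, 0.000). The tangent condition forces VG to be normal to UG, so V = G + (0, 6) = (34.80, 6.000). Since VK ⟂ KB (tangency), |VB| = √(6.0² + 29.3²) = 29.91 regardless of where K sits on A1. So B lies on both circle(U, 60.07) and circle(V, 29.91); the above-UG intersection is B = (51.61, 30.74). K is the foot of the tangent from B: K = (40.34, 3.692).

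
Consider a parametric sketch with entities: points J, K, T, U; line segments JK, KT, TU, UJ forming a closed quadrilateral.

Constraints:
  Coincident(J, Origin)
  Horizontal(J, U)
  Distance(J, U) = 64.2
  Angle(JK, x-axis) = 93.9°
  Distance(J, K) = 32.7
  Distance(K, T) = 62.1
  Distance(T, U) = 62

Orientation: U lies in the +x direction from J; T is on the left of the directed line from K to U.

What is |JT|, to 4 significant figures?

80.81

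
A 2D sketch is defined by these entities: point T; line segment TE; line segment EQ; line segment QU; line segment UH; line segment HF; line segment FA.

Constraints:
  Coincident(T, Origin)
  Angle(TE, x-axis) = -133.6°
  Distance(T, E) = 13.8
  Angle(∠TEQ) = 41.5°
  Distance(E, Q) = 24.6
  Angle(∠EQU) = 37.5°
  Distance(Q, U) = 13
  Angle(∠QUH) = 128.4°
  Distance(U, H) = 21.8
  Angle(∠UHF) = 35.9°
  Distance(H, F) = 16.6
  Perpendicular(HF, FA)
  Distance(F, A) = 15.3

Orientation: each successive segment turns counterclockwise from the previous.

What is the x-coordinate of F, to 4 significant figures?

-0.6877

T is at the origin; TE runs at -133.6° with length 13.8, so E = (-9.517, -9.994). ∠TEQ = 41.5° gives EQ at 4.900° from the x-axis; with |EQ| = 24.6, Q = (14.99, -7.892). ∠EQU = 37.5° gives QU at 147.4° from the x-axis; with |QU| = 13.0, U = (4.041, -0.8883). ∠QUH = 128.4° gives UH at -161.0° from the x-axis; with |UH| = 21.8, H = (-16.57, -7.986). ∠UHF = 35.9° gives HF at -16.90° from the x-axis; with |HF| = 16.6, F = (-0.6877, -12.81). So F.x = -0.6877.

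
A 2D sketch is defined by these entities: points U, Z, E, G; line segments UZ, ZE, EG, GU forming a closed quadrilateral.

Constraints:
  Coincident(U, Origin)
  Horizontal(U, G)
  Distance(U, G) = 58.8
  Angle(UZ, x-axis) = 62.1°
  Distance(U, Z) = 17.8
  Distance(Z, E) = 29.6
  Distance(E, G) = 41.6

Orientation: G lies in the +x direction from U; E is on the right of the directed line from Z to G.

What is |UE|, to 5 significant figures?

22.368

Checks: |ZE| = 29.60 ✓; |EG| = 41.60 ✓.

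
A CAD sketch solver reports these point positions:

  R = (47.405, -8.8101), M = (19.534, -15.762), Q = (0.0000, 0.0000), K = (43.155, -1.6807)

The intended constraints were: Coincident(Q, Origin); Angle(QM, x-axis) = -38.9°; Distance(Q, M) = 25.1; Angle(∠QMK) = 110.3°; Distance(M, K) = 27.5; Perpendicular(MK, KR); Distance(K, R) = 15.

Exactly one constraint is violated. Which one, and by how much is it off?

Distance(K, R) = 15 — off by 6.70.

Q = (0.00, 0.00) ✓; QM at -38.90° ✓; |QM| = 25.10 ✓; ∠QMK = 110.3° ✓; |MK| = 27.50 ✓; ∠(MK, KR) = 90.00° ✓; |KR| = 8.300 ✗.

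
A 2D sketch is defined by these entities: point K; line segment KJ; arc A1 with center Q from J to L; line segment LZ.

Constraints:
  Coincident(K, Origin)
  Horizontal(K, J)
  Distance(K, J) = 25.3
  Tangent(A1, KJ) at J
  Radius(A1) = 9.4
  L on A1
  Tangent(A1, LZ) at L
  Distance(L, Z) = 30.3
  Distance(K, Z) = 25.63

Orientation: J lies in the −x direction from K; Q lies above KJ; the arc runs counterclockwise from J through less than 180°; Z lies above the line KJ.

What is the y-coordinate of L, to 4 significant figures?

3.091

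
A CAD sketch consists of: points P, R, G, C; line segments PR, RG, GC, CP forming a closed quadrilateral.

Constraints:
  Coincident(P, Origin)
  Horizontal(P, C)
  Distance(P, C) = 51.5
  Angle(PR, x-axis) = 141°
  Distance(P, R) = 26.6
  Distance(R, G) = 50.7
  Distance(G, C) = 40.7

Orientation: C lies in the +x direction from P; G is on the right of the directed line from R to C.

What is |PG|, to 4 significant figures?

24.37

Checks: |RG| = 50.70 ✓; |GC| = 40.70 ✓.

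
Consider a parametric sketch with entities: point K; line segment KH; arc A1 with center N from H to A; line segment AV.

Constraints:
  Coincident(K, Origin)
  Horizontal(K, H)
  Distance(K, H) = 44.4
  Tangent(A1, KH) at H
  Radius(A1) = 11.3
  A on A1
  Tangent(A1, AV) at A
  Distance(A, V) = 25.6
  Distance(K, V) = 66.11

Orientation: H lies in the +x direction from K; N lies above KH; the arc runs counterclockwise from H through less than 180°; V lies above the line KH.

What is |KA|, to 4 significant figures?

56.93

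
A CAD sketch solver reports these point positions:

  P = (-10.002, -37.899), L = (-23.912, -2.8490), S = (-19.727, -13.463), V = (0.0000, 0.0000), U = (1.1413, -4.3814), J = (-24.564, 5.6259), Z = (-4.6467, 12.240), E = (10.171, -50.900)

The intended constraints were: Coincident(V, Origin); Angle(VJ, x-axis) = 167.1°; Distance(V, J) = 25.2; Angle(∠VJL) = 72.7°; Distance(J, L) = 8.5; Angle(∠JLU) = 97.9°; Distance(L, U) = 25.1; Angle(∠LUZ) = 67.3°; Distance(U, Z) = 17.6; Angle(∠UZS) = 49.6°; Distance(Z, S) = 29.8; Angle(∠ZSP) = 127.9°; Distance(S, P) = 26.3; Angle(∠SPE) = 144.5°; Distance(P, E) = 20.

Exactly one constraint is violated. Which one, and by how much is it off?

Distance(P, E) = 20 — off by 4.00.

V = (0.00, 0.00) ✓; VJ at 167.1° ✓; |VJ| = 25.20 ✓; ∠VJL = 72.70° ✓; |JL| = 8.500 ✓; ∠JLU = 97.90° ✓; |LU| = 25.10 ✓; ∠LUZ = 67.30° ✓; |UZ| = 17.60 ✓; ∠UZS = 49.60° ✓; |ZS| = 29.80 ✓; ∠ZSP = 127.9° ✓; |SP| = 26.30 ✓; ∠SPE = 144.5° ✓; |PE| = 24.00 ✗.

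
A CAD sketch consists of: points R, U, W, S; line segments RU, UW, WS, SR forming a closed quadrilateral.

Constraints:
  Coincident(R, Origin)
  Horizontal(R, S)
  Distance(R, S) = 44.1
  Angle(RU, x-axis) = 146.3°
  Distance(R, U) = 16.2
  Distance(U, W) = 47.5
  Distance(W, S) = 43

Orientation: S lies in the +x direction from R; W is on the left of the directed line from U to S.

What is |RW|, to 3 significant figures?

45.0

Checks: |UW| = 47.50 ✓; |WS| = 43.00 ✓.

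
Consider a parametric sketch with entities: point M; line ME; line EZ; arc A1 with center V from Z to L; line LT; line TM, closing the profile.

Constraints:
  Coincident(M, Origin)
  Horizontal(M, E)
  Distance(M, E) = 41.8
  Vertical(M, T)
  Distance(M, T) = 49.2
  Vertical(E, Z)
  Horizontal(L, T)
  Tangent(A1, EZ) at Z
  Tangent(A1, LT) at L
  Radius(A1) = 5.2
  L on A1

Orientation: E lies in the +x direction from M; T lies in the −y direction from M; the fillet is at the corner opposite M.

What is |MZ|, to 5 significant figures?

60.690

M is at the origin; ME is horizontal with |ME| = 41.8 and E on the +x side, so E = (41.800, 0.0000). MT is vertical with |MT| = 49.2 and T on the −y side, so T = (0.0000, -49.200). The virtual corner opposite M is at (41.800, -49.200). The tangent condition forces VZ to be normal to EZ and the tangent condition forces VL to be normal to LT, with radius 5.2, so the center V sits 5.2 in from both sides at V = (36.600, -44.000). That places the tangent points at Z = (41.800, -44.000) on EZ and L = (36.600, -49.200) on LT. Then |MZ| = |Z − M| = 60.690.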